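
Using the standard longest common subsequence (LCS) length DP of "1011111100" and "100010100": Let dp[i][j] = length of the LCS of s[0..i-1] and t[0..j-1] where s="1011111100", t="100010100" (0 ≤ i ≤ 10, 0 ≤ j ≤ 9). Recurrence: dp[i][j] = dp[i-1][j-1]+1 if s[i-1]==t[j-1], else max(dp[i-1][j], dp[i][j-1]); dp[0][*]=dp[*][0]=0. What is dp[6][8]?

   ''  1  0  0  0  1  0  1  0  0
''  0  0  0  0  0  0  0  0  0  0
 1  0  1  1  1  1  1  1  1  1  1
 0  0  1  2  2  2  2  2  2  2  2
 1  0  1  2  2  2  3  3  3  3  3
 1  0  1  2  2  2  3  3  4  4  4
 1  0  1  2  2  2  3  3  4  4  4
 1  0  1  2  2  2  3  3  4  4  4
 1  0  1  2  2  2  3  3  4  4  4
 1  0  1  2  2  2  3  3  4  4  4
 0  0  1  2  3  3  3  4  4  5  5
 0  0  1  2  3  4  4  4  4  5  6

4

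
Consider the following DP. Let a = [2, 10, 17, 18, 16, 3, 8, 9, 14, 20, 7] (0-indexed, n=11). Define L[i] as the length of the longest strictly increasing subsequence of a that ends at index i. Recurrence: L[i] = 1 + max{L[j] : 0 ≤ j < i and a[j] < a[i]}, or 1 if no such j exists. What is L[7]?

4

   i    0    1    2    3    4    5    6    7    8    9   10
a[i]    2   10   17   18   16    3    8    9   14   20    7
L[i]    1    2    3    4    3    2    3    4    5    6    3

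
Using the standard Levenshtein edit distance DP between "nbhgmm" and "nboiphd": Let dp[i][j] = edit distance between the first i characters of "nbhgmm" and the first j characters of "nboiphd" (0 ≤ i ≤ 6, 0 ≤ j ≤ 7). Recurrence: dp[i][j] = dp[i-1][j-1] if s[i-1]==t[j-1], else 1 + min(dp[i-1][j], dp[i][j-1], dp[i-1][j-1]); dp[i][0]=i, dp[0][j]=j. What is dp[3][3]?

   ''  n  b  o  i  p  h  d
''  0  1  2  3  4  5  6  7
 n  1  0  1  2  3  4  5  6
 b  2  1  0  1  2  3  4  5
 h  3  2  1  1  2  3  3  4
 g  4  3  2  2  2  3  4  4
 m  5  4  3  3  3  3  4  5
 m  6  5  4  4  4  4  4  5

1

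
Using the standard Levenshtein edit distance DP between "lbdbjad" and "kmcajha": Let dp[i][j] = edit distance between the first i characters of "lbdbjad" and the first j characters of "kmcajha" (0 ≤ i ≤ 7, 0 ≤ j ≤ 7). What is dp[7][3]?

7

   ''  k  m  c  a  j  h  a
''  0  1  2  3  4  5  6  7
 l  1  1  2  3  4  5  6  7
 b  2  2  2  3  4  5  6  7
 d  3  3  3  3  4  5  6  7
 b  4  4  4  4  4  5  6  7
 j  5  5  5  5  5  4  5  6
 a  6  6  6  6  5  5  5  5
 d  7  7  7  7  6  6  6  6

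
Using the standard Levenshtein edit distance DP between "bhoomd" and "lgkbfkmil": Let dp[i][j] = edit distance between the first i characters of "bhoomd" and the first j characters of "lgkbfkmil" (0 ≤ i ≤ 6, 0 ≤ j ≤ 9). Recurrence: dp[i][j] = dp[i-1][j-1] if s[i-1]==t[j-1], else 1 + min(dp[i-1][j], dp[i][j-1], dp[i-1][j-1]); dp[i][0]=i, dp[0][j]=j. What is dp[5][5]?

   ''  l  g  k  b  f  k  m  i  l
''  0  1  2  3  4  5  6  7  8  9
 b  1  1  2  3  3  4  5  6  7  8
 h  2  2  2  3  4  4  5  6  7  8
 o  3  3  3  3  4  5  5  6  7  8
 o  4  4  4  4  4  5  6  6  7  8
 m  5  5  5  5  5  5  6  6  7  8
 d  6  6  6  6  6  6  6  7  7  8

5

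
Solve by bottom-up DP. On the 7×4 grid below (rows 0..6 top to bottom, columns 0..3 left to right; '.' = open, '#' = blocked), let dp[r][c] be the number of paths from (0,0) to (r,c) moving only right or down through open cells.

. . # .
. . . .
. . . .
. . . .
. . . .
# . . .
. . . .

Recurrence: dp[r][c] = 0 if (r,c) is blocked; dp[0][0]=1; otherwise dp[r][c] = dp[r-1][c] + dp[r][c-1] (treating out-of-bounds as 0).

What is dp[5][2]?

r\c   0   1   2   3
  0   1   1   0   0
  1   1   2   2   2
  2   1   3   5   7
  3   1   4   9  16
  4   1   5  14  30
  5   0   5  19  49
  6   0   5  24  73

19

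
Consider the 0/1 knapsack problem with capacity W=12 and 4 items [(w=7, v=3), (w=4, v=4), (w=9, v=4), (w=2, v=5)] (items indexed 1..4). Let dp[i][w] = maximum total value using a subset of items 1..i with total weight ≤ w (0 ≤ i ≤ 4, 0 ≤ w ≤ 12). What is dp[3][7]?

i\w   0   1   2   3   4   5   6   7   8   9  10  11  12
  0   0   0   0   0   0   0   0   0   0   0   0   0   0
  1   0   0   0   0   0   0   0   3   3   3   3   3   3
  2   0   0   0   0   4   4   4   4   4   4   4   7   7
  3   0   0   0   0   4   4   4   4   4   4   4   7   7
  4   0   0   5   5   5   5   9   9   9   9   9   9   9

4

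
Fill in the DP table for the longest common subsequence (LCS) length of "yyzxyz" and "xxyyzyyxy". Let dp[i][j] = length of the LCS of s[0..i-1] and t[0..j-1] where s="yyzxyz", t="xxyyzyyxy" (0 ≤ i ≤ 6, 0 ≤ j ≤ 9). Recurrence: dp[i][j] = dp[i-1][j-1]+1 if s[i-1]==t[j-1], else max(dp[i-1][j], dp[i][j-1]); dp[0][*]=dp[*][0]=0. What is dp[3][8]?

3

   ''  x  x  y  y  z  y  y  x  y
''  0  0  0  0  0  0  0  0  0  0
 y  0  0  0  1  1  1  1  1  1  1
 y  0  0  0  1  2  2  2  2  2  2
 z  0  0  0  1  2  3  3  3  3  3
 x  0  1  1  1  2  3  3  3  4  4
 y  0  1  1  2  2  3  4  4  4  5
 z  0  1  1  2  2  3  4  4  4  5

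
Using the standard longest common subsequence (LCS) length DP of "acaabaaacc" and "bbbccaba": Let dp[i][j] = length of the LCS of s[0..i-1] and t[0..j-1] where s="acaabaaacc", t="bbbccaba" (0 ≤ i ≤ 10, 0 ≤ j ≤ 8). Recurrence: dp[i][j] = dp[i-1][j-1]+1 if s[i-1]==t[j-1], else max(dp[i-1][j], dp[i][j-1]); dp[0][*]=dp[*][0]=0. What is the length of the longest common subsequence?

   ''  b  b  b  c  c  a  b  a
''  0  0  0  0  0  0  0  0  0
 a  0  0  0  0  0  0  1  1  1
 c  0  0  0  0  1  1  1  1  1
 a  0  0  0  0  1  1  2  2  2
 a  0  0  0  0  1  1  2  2  3
 b  0  1  1  1  1  1  2  3  3
 a  0  1  1  1  1  1  2  3  4
 a  0  1  1  1  1  1  2  3  4
 a  0  1  1  1  1  1  2  3  4
 c  0  1  1  1  2  2  2  3  4
 c  0  1  1  1  2  3  3  3  4

4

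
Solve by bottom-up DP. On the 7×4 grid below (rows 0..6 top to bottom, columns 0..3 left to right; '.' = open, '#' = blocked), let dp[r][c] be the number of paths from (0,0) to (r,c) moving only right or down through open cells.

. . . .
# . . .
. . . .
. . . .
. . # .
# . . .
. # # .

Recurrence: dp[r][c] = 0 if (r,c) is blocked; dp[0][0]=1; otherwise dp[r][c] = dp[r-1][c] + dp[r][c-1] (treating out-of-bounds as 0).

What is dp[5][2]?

r\c   0   1   2   3
  0   1   1   1   1
  1   0   1   2   3
  2   0   1   3   6
  3   0   1   4  10
  4   0   1   0  10
  5   0   1   1  11
  6   0   0   0  11

1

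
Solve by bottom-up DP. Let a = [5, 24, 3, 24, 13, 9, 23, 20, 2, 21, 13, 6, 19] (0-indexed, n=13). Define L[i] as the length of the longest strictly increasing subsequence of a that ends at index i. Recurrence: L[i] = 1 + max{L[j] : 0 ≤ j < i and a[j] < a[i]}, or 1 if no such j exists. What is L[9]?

4

   i    0    1    2    3    4    5    6    7    8    9   10   11   12
a[i]    5   24    3   24   13    9   23   20    2   21   13    6   19
L[i]    1    2    1    2    2    2    3    3    1    4    3    2    4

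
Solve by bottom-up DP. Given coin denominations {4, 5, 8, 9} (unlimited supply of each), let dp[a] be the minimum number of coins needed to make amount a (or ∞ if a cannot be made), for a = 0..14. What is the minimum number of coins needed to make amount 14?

 a  0  1  2  3  4  5  6  7  8  9 10 11 12 13 14
dp  0  -  -  -  1  1  -  -  1  1  2  -  2  2  2
(- denotes ∞ / unreachable)

2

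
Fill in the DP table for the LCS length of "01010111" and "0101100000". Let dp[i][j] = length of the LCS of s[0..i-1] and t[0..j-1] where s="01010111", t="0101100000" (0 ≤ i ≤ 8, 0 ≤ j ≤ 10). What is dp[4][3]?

   ''  0  1  0  1  1  0  0  0  0  0
''  0  0  0  0  0  0  0  0  0  0  0
 0  0  1  1  1  1  1  1  1  1  1  1
 1  0  1  2  2  2  2  2  2  2  2  2
 0  0  1  2  3  3  3  3  3  3  3  3
 1  0  1  2  3  4  4  4  4  4  4  4
 0  0  1  2  3  4  4  5  5  5  5  5
 1  0  1  2  3  4  5  5  5  5  5  5
 1  0  1  2  3  4  5  5  5  5  5  5
 1  0  1  2  3  4  5  5  5  5  5  5

3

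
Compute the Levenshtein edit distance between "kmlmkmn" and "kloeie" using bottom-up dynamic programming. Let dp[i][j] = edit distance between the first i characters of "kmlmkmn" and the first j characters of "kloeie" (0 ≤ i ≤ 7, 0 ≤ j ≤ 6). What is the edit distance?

   ''  k  l  o  e  i  e
''  0  1  2  3  4  5  6
 k  1  0  1  2  3  4  5
 m  2  1  1  2  3  4  5
 l  3  2  1  2  3  4  5
 m  4  3  2  2  3  4  5
 k  5  4  3  3  3  4  5
 m  6  5  4  4  4  4  5
 n  7  6  5  5  5  5  5

5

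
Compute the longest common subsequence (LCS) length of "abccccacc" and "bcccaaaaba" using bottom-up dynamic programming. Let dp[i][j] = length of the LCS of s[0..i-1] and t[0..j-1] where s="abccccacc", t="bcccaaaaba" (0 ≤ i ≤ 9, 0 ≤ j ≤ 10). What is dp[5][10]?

4

   ''  b  c  c  c  a  a  a  a  b  a
''  0  0  0  0  0  0  0  0  0  0  0
 a  0  0  0  0  0  1  1  1  1  1  1
 b  0  1  1  1  1  1  1  1  1  2  2
 c  0  1  2  2  2  2  2  2  2  2  2
 c  0  1  2  3  3  3  3  3  3  3  3
 c  0  1  2  3  4  4  4  4  4  4  4
 c  0  1  2  3  4  4  4  4  4  4  4
 a  0  1  2  3  4  5  5  5  5  5  5
 c  0  1  2  3  4  5  5  5  5  5  5
 c  0  1  2  3  4  5  5  5  5  5  5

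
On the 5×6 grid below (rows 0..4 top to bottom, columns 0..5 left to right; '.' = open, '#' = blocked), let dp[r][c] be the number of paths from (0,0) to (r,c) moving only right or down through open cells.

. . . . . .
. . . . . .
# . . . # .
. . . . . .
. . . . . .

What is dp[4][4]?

41

r\c   0   1   2   3   4   5
  0   1   1   1   1   1   1
  1   1   2   3   4   5   6
  2   0   2   5   9   0   6
  3   0   2   7  16  16  22
  4   0   2   9  25  41  63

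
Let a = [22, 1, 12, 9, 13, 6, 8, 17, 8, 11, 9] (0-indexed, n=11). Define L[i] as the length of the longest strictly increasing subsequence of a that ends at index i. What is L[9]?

4

   i    0    1    2    3    4    5    6    7    8    9   10
a[i]   22    1   12    9   13    6    8   17    8   11    9
L[i]    1    1    2    2    3    2    3    4    3    4    4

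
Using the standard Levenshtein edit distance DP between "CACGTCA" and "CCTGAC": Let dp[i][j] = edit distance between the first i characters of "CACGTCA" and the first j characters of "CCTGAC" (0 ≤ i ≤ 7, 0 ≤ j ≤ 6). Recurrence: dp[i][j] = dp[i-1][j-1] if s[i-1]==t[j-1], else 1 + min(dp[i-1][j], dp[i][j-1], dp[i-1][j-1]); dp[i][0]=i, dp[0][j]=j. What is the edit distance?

   ''  C  C  T  G  A  C
''  0  1  2  3  4  5  6
 C  1  0  1  2  3  4  5
 A  2  1  1  2  3  3  4
 C  3  2  1  2  3  4  3
 G  4  3  2  2  2  3  4
 T  5  4  3  2  3  3  4
 C  6  5  4  3  3  4  3
 A  7  6  5  4  4  3  4

4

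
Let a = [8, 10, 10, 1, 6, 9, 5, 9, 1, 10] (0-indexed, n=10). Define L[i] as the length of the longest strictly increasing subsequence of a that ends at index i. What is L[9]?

4

   i    0    1    2    3    4    5    6    7    8    9
a[i]    8   10   10    1    6    9    5    9    1   10
L[i]    1    2    2    1    2    3    2    3    1    4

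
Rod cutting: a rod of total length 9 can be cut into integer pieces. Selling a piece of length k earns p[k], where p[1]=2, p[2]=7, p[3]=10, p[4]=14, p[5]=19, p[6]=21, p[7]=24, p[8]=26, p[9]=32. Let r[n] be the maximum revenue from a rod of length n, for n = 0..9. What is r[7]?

26

   n    0    1    2    3    4    5    6    7    8    9
r[n]    0    2    7   10   14   19   21   26   29   33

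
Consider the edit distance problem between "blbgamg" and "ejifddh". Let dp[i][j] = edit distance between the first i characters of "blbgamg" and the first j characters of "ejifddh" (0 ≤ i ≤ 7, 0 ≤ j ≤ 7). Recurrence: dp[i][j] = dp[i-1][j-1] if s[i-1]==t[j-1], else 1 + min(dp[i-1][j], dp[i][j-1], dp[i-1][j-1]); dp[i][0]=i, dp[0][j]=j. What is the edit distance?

   ''  e  j  i  f  d  d  h
''  0  1  2  3  4  5  6  7
 b  1  1  2  3  4  5  6  7
 l  2  2  2  3  4  5  6  7
 b  3  3  3  3  4  5  6  7
 g  4  4  4  4  4  5  6  7
 a  5  5  5  5  5  5  6  7
 m  6  6  6  6  6  6  6  7
 g  7  7  7  7  7  7  7  7

7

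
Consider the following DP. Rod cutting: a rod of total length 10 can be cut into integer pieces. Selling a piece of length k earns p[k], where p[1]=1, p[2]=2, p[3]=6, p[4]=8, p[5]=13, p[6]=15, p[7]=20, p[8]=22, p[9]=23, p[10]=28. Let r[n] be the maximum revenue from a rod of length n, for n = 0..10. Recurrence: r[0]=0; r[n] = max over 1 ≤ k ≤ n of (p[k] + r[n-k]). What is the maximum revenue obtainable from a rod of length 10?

   n    0    1    2    3    4    5    6    7    8    9   10
r[n]    0    1    2    6    8   13   15   20   22   23   28

28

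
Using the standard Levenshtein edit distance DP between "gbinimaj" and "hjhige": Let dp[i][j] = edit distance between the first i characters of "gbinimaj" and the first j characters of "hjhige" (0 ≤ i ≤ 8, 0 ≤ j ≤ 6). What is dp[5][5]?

   ''  h  j  h  i  g  e
''  0  1  2  3  4  5  6
 g  1  1  2  3  4  4  5
 b  2  2  2  3  4  5  5
 i  3  3  3  3  3  4  5
 n  4  4  4  4  4  4  5
 i  5  5  5  5  4  5  5
 m  6  6  6  6  5  5  6
 a  7  7  7  7  6  6  6
 j  8  8  7  8  7  7  7

5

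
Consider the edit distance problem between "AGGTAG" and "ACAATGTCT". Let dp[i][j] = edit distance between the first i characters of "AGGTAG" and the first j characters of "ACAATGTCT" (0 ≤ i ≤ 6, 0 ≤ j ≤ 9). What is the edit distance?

6

   ''  A  C  A  A  T  G  T  C  T
''  0  1  2  3  4  5  6  7  8  9
 A  1  0  1  2  3  4  5  6  7  8
 G  2  1  1  2  3  4  4  5  6  7
 G  3  2  2  2  3  4  4  5  6  7
 T  4  3  3  3  3  3  4  4  5  6
 A  5  4  4  3  3  4  4  5  5  6
 G  6  5  5  4  4  4  4  5  6  6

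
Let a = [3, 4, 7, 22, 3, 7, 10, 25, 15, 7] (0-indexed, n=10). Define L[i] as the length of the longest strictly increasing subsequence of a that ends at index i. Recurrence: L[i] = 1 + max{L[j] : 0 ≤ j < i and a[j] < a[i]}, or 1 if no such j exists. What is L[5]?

3

   i    0    1    2    3    4    5    6    7    8    9
a[i]    3    4    7   22    3    7   10   25   15    7
L[i]    1    2    3    4    1    3    4    5    5    3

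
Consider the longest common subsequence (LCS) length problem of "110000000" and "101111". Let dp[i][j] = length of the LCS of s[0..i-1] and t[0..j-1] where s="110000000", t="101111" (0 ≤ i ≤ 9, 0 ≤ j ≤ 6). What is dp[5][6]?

2

   ''  1  0  1  1  1  1
''  0  0  0  0  0  0  0
 1  0  1  1  1  1  1  1
 1  0  1  1  2  2  2  2
 0  0  1  2  2  2  2  2
 0  0  1  2  2  2  2  2
 0  0  1  2  2  2  2  2
 0  0  1  2  2  2  2  2
 0  0  1  2  2  2  2  2
 0  0  1  2  2  2  2  2
 0  0  1  2  2  2  2  2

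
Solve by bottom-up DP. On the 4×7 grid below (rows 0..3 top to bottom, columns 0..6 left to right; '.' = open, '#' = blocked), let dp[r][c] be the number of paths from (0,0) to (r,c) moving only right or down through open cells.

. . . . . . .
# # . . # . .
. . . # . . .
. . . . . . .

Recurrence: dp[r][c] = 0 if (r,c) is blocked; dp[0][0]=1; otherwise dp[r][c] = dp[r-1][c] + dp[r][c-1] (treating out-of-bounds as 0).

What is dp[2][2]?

r\c   0   1   2   3   4   5   6
  0   1   1   1   1   1   1   1
  1   0   0   1   2   0   1   2
  2   0   0   1   0   0   1   3
  3   0   0   1   1   1   2   5

1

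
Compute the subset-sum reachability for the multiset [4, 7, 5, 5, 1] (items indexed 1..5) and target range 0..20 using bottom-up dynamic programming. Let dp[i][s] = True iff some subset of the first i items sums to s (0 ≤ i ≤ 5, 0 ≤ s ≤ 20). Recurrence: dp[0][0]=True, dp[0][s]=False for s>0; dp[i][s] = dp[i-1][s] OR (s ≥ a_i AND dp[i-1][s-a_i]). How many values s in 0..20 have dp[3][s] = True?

8

i\s   0   1   2   3   4   5   6   7   8   9  10  11  12  13  14  15  16  17  18  19  20
  0   T   F   F   F   F   F   F   F   F   F   F   F   F   F   F   F   F   F   F   F   F
  1   T   F   F   F   T   F   F   F   F   F   F   F   F   F   F   F   F   F   F   F   F
  2   T   F   F   F   T   F   F   T   F   F   F   T   F   F   F   F   F   F   F   F   F
  3   T   F   F   F   T   T   F   T   F   T   F   T   T   F   F   F   T   F   F   F   F
  4   T   F   F   F   T   T   F   T   F   T   T   T   T   F   T   F   T   T   F   F   F
  5   T   T   F   F   T   T   T   T   T   T   T   T   T   T   T   T   T   T   T   F   F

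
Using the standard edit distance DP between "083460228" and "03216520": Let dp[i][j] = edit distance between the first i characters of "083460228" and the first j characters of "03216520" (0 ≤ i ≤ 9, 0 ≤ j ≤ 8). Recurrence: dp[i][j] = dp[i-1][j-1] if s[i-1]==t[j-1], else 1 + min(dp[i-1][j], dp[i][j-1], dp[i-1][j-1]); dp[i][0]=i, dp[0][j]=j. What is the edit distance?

   ''  0  3  2  1  6  5  2  0
''  0  1  2  3  4  5  6  7  8
 0  1  0  1  2  3  4  5  6  7
 8  2  1  1  2  3  4  5  6  7
 3  3  2  1  2  3  4  5  6  7
 4  4  3  2  2  3  4  5  6  7
 6  5  4  3  3  3  3  4  5  6
 0  6  5  4  4  4  4  4  5  5
 2  7  6  5  4  5  5  5  4  5
 2  8  7  6  5  5  6  6  5  5
 8  9  8  7  6  6  6  7  6  6

6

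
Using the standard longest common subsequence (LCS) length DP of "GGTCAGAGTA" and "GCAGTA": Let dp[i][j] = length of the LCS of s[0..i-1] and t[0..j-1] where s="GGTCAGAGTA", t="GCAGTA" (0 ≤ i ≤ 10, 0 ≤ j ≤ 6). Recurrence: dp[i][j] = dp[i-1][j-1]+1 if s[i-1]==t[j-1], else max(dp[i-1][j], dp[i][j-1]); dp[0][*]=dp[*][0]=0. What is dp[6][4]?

   ''  G  C  A  G  T  A
''  0  0  0  0  0  0  0
 G  0  1  1  1  1  1  1
 G  0  1  1  1  2  2  2
 T  0  1  1  1  2  3  3
 C  0  1  2  2  2  3  3
 A  0  1  2  3  3  3  4
 G  0  1  2  3  4  4  4
 A  0  1  2  3  4  4  5
 G  0  1  2  3  4  4  5
 T  0  1  2  3  4  5  5
 A  0  1  2  3  4  5  6

4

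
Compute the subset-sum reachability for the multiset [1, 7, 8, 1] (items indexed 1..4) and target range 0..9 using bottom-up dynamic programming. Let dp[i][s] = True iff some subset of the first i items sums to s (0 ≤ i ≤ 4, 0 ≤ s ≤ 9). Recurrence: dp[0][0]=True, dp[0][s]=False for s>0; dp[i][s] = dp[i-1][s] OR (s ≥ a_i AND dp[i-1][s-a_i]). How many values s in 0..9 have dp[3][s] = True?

i\s   0   1   2   3   4   5   6   7   8   9
  0   T   F   F   F   F   F   F   F   F   F
  1   T   T   F   F   F   F   F   F   F   F
  2   T   T   F   F   F   F   F   T   T   F
  3   T   T   F   F   F   F   F   T   T   T
  4   T   T   T   F   F   F   F   T   T   T

5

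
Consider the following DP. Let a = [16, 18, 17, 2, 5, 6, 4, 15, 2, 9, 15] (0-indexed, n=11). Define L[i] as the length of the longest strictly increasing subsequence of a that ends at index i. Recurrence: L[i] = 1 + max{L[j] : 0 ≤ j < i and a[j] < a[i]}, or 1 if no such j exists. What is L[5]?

   i    0    1    2    3    4    5    6    7    8    9   10
a[i]   16   18   17    2    5    6    4   15    2    9   15
L[i]    1    2    2    1    2    3    2    4    1    4    5

3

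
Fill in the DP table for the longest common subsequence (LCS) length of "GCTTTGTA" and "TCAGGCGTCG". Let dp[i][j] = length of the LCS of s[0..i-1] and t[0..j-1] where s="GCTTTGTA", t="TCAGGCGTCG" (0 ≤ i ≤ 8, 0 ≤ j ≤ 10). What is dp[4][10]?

   ''  T  C  A  G  G  C  G  T  C  G
''  0  0  0  0  0  0  0  0  0  0  0
 G  0  0  0  0  1  1  1  1  1  1  1
 C  0  0  1  1  1  1  2  2  2  2  2
 T  0  1  1  1  1  1  2  2  3  3  3
 T  0  1  1  1  1  1  2  2  3  3  3
 T  0  1  1  1  1  1  2  2  3  3  3
 G  0  1  1  1  2  2  2  3  3  3  4
 T  0  1  1  1  2  2  2  3  4  4  4
 A  0  1  1  2  2  2  2  3  4  4  4

3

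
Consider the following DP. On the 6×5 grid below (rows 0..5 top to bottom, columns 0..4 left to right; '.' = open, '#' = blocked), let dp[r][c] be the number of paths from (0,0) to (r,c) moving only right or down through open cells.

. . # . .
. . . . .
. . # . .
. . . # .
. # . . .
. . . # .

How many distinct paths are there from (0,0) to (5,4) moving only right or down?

8

r\c   0   1   2   3   4
  0   1   1   0   0   0
  1   1   2   2   2   2
  2   1   3   0   2   4
  3   1   4   4   0   4
  4   1   0   4   4   8
  5   1   1   5   0   8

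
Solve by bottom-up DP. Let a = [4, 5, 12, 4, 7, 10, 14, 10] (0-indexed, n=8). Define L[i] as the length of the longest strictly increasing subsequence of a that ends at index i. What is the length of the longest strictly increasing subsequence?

   i    0    1    2    3    4    5    6    7
a[i]    4    5   12    4    7   10   14   10
L[i]    1    2    3    1    3    4    5    4

5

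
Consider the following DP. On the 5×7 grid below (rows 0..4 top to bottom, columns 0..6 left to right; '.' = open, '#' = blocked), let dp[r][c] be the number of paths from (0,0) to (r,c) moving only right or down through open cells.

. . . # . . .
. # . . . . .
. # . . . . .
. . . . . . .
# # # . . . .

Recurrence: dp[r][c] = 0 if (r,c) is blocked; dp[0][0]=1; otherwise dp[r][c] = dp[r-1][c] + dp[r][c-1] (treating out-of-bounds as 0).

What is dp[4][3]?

r\c   0   1   2   3   4   5   6
  0   1   1   1   0   0   0   0
  1   1   0   1   1   1   1   1
  2   1   0   1   2   3   4   5
  3   1   1   2   4   7  11  16
  4   0   0   0   4  11  22  38

4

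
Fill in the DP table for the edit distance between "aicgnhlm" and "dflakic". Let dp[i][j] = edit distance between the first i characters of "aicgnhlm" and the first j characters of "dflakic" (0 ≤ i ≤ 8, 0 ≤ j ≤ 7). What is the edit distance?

   ''  d  f  l  a  k  i  c
''  0  1  2  3  4  5  6  7
 a  1  1  2  3  3  4  5  6
 i  2  2  2  3  4  4  4  5
 c  3  3  3  3  4  5  5  4
 g  4  4  4  4  4  5  6  5
 n  5  5  5  5  5  5  6  6
 h  6  6  6  6  6  6  6  7
 l  7  7  7  6  7  7  7  7
 m  8  8  8  7  7  8  8  8

8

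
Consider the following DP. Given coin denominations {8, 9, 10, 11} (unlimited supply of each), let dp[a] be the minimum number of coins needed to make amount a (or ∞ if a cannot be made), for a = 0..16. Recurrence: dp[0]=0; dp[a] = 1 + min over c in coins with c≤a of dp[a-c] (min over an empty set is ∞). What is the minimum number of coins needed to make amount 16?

2

 a  0  1  2  3  4  5  6  7  8  9 10 11 12 13 14 15 16
dp  0  -  -  -  -  -  -  -  1  1  1  1  -  -  -  -  2
(- denotes ∞ / unreachable)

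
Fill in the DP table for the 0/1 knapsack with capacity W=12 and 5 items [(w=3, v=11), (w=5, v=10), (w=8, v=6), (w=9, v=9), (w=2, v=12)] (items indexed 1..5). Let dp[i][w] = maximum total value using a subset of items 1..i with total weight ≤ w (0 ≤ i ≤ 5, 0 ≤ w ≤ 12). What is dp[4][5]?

11

i\w   0   1   2   3   4   5   6   7   8   9  10  11  12
  0   0   0   0   0   0   0   0   0   0   0   0   0   0
  1   0   0   0  11  11  11  11  11  11  11  11  11  11
  2   0   0   0  11  11  11  11  11  21  21  21  21  21
  3   0   0   0  11  11  11  11  11  21  21  21  21  21
  4   0   0   0  11  11  11  11  11  21  21  21  21  21
  5   0   0  12  12  12  23  23  23  23  23  33  33  33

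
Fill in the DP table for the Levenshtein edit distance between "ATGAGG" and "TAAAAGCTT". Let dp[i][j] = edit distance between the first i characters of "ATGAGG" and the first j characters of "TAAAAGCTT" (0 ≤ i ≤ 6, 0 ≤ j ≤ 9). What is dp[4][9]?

7

   ''  T  A  A  A  A  G  C  T  T
''  0  1  2  3  4  5  6  7  8  9
 A  1  1  1  2  3  4  5  6  7  8
 T  2  1  2  2  3  4  5  6  6  7
 G  3  2  2  3  3  4  4  5  6  7
 A  4  3  2  2  3  3  4  5  6  7
 G  5  4  3  3  3  4  3  4  5  6
 G  6  5  4  4  4  4  4  4  5  6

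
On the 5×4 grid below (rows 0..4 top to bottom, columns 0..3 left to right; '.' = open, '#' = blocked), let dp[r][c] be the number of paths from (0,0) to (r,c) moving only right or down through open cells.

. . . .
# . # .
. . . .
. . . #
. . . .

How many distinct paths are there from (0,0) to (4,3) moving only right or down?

r\c   0   1   2   3
  0   1   1   1   1
  1   0   1   0   1
  2   0   1   1   2
  3   0   1   2   0
  4   0   1   3   3

3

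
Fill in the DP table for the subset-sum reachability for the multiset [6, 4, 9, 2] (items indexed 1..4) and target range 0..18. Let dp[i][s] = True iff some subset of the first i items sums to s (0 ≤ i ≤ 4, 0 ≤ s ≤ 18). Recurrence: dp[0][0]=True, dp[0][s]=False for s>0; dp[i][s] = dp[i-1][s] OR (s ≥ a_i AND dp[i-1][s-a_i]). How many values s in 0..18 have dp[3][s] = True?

i\s   0   1   2   3   4   5   6   7   8   9  10  11  12  13  14  15  16  17  18
  0   T   F   F   F   F   F   F   F   F   F   F   F   F   F   F   F   F   F   F
  1   T   F   F   F   F   F   T   F   F   F   F   F   F   F   F   F   F   F   F
  2   T   F   F   F   T   F   T   F   F   F   T   F   F   F   F   F   F   F   F
  3   T   F   F   F   T   F   T   F   F   T   T   F   F   T   F   T   F   F   F
  4   T   F   T   F   T   F   T   F   T   T   T   T   T   T   F   T   F   T   F

7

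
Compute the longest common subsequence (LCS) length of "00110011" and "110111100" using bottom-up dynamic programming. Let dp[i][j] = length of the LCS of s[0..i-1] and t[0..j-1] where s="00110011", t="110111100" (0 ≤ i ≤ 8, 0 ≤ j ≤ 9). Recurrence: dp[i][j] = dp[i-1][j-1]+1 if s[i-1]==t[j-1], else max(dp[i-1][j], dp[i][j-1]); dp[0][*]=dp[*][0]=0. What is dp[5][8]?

   ''  1  1  0  1  1  1  1  0  0
''  0  0  0  0  0  0  0  0  0  0
 0  0  0  0  1  1  1  1  1  1  1
 0  0  0  0  1  1  1  1  1  2  2
 1  0  1  1  1  2  2  2  2  2  2
 1  0  1  2  2  2  3  3  3  3  3
 0  0  1  2  3  3  3  3  3  4  4
 0  0  1  2  3  3  3  3  3  4  5
 1  0  1  2  3  4  4  4  4  4  5
 1  0  1  2  3  4  5  5  5  5  5

4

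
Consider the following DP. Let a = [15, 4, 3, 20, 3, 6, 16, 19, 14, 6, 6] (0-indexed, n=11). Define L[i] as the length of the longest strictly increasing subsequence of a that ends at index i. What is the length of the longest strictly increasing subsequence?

4

   i    0    1    2    3    4    5    6    7    8    9   10
a[i]   15    4    3   20    3    6   16   19   14    6    6
L[i]    1    1    1    2    1    2    3    4    3    2    2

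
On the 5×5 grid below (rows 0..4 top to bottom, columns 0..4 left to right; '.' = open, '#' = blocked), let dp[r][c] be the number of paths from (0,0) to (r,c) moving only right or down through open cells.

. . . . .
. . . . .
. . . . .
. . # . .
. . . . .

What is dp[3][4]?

r\c   0   1   2   3   4
  0   1   1   1   1   1
  1   1   2   3   4   5
  2   1   3   6  10  15
  3   1   4   0  10  25
  4   1   5   5  15  40

25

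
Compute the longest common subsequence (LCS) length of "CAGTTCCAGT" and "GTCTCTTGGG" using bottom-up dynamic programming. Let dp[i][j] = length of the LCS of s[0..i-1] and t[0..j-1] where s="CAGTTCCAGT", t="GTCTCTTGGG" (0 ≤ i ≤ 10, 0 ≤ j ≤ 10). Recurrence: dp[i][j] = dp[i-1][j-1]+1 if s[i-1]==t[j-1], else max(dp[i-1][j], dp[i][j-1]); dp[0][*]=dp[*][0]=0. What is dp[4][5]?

   ''  G  T  C  T  C  T  T  G  G  G
''  0  0  0  0  0  0  0  0  0  0  0
 C  0  0  0  1  1  1  1  1  1  1  1
 A  0  0  0  1  1  1  1  1  1  1  1
 G  0  1  1  1  1  1  1  1  2  2  2
 T  0  1  2  2  2  2  2  2  2  2  2
 T  0  1  2  2  3  3  3  3  3  3  3
 C  0  1  2  3  3  4  4  4  4  4  4
 C  0  1  2  3  3  4  4  4  4  4  4
 A  0  1  2  3  3  4  4  4  4  4  4
 G  0  1  2  3  3  4  4  4  5  5  5
 T  0  1  2  3  4  4  5  5  5  5  5

2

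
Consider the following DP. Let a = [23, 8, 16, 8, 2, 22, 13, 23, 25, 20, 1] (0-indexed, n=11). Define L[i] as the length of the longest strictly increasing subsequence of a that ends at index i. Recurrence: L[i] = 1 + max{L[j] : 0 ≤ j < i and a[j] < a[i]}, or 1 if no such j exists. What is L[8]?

   i    0    1    2    3    4    5    6    7    8    9   10
a[i]   23    8   16    8    2   22   13   23   25   20    1
L[i]    1    1    2    1    1    3    2    4    5    3    1

5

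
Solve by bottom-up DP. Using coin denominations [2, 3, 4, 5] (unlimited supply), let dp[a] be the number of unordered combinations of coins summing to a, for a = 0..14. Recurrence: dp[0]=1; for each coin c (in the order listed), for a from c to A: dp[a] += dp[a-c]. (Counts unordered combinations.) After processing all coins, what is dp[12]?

10

after  coin     0     1     2     3     4     5     6     7     8     9    10    11    12    13    14
          2     1     0     1     0     1     0     1     0     1     0     1     0     1     0     1
          3     1     0     1     1     1     1     2     1     2     2     2     2     3     2     3
          4     1     0     1     1     2     1     3     2     4     3     5     4     7     5     8
          5     1     0     1     1     2     2     3     3     5     5     7     7    10    10    13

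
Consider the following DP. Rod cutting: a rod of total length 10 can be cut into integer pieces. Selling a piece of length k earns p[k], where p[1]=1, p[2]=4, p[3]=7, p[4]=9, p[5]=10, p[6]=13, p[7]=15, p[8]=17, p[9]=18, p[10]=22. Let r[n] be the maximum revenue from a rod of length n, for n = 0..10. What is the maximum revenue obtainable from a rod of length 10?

23

   n    0    1    2    3    4    5    6    7    8    9   10
r[n]    0    1    4    7    9   11   14   16   18   21   23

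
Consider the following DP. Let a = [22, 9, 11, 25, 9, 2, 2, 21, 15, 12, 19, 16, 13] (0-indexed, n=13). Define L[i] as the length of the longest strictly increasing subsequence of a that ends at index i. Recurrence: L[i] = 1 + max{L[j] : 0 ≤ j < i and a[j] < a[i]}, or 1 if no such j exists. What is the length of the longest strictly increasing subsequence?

4

   i    0    1    2    3    4    5    6    7    8    9   10   11   12
a[i]   22    9   11   25    9    2    2   21   15   12   19   16   13
L[i]    1    1    2    3    1    1    1    3    3    3    4    4    4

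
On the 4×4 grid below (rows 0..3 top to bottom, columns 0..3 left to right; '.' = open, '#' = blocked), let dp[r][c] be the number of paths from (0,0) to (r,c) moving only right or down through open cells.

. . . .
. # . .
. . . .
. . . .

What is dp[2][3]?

r\c   0   1   2   3
  0   1   1   1   1
  1   1   0   1   2
  2   1   1   2   4
  3   1   2   4   8

4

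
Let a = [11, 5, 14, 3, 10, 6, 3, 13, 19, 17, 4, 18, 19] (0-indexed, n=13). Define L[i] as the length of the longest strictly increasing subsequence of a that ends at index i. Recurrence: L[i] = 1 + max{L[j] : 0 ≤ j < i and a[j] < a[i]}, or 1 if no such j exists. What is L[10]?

2

   i    0    1    2    3    4    5    6    7    8    9   10   11   12
a[i]   11    5   14    3   10    6    3   13   19   17    4   18   19
L[i]    1    1    2    1    2    2    1    3    4    4    2    5    6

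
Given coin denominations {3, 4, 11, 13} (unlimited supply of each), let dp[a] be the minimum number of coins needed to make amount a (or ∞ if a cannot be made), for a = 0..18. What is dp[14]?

2

 a  0  1  2  3  4  5  6  7  8  9 10 11 12 13 14 15 16 17 18
dp  0  -  -  1  1  -  2  2  2  3  3  1  3  1  2  2  2  2  3
(- denotes ∞ / unreachable)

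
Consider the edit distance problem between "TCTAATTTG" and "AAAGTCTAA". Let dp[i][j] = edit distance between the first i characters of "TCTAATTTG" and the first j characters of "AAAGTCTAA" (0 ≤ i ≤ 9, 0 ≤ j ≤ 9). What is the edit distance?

7

   ''  A  A  A  G  T  C  T  A  A
''  0  1  2  3  4  5  6  7  8  9
 T  1  1  2  3  4  4  5  6  7  8
 C  2  2  2  3  4  5  4  5  6  7
 T  3  3  3  3  4  4  5  4  5  6
 A  4  3  3  3  4  5  5  5  4  5
 A  5  4  3  3  4  5  6  6  5  4
 T  6  5  4  4  4  4  5  6  6  5
 T  7  6  5  5  5  4  5  5  6  6
 T  8  7  6  6  6  5  5  5  6  7
 G  9  8  7  7  6  6  6  6  6  7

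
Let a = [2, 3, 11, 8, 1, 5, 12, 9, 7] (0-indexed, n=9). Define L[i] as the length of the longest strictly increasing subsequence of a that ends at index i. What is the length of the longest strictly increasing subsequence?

4

   i    0    1    2    3    4    5    6    7    8
a[i]    2    3   11    8    1    5   12    9    7
L[i]    1    2    3    3    1    3    4    4    4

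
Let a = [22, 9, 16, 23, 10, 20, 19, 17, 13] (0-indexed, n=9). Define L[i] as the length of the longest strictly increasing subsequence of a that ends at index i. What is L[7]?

3

   i    0    1    2    3    4    5    6    7    8
a[i]   22    9   16   23   10   20   19   17   13
L[i]    1    1    2    3    2    3    3    3    3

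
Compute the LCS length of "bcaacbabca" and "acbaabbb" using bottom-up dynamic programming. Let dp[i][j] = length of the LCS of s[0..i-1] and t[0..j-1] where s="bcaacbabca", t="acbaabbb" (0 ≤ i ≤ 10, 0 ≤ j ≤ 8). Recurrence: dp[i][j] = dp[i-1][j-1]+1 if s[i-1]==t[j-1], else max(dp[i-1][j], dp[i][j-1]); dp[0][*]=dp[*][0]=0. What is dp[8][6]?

5

   ''  a  c  b  a  a  b  b  b
''  0  0  0  0  0  0  0  0  0
 b  0  0  0  1  1  1  1  1  1
 c  0  0  1  1  1  1  1  1  1
 a  0  1  1  1  2  2  2  2  2
 a  0  1  1  1  2  3  3  3  3
 c  0  1  2  2  2  3  3  3  3
 b  0  1  2  3  3  3  4  4  4
 a  0  1  2  3  4  4  4  4  4
 b  0  1  2  3  4  4  5  5  5
 c  0  1  2  3  4  4  5  5  5
 a  0  1  2  3  4  5  5  5  5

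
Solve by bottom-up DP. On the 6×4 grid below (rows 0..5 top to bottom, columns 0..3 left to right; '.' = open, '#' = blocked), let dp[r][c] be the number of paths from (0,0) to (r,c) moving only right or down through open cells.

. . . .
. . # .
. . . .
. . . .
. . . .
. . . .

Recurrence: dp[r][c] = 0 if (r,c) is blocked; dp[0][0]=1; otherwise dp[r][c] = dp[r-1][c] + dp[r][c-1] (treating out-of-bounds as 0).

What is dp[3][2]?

7

r\c   0   1   2   3
  0   1   1   1   1
  1   1   2   0   1
  2   1   3   3   4
  3   1   4   7  11
  4   1   5  12  23
  5   1   6  18  41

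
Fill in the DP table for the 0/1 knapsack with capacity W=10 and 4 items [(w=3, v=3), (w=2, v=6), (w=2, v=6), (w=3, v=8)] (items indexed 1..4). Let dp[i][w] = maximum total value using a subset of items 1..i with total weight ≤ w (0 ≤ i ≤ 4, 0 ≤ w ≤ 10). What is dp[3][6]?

12

i\w   0   1   2   3   4   5   6   7   8   9  10
  0   0   0   0   0   0   0   0   0   0   0   0
  1   0   0   0   3   3   3   3   3   3   3   3
  2   0   0   6   6   6   9   9   9   9   9   9
  3   0   0   6   6  12  12  12  15  15  15  15
  4   0   0   6   8  12  14  14  20  20  20  23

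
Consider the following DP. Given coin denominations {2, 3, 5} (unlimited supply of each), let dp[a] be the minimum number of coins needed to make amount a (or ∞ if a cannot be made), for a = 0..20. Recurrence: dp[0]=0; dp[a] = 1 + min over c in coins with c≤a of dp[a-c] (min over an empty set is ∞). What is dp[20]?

4

 a  0  1  2  3  4  5  6  7  8  9 10 11 12 13 14 15 16 17 18 19 20
dp  0  -  1  1  2  1  2  2  2  3  2  3  3  3  4  3  4  4  4  5  4
(- denotes ∞ / unreachable)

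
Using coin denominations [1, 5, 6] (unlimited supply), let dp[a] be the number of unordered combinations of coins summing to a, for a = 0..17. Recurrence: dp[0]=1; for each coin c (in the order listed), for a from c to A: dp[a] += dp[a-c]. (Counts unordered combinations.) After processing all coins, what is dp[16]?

8

after  coin     0     1     2     3     4     5     6     7     8     9    10    11    12    13    14    15    16    17
          1     1     1     1     1     1     1     1     1     1     1     1     1     1     1     1     1     1     1
          5     1     1     1     1     1     2     2     2     2     2     3     3     3     3     3     4     4     4
          6     1     1     1     1     1     2     3     3     3     3     4     5     6     6     6     7     8     9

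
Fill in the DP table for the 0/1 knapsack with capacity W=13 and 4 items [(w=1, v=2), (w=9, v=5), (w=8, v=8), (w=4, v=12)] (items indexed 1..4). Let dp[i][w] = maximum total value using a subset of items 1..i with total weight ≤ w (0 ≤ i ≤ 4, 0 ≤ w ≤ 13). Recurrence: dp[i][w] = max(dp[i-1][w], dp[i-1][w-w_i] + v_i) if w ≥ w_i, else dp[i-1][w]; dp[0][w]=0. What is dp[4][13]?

22

i\w   0   1   2   3   4   5   6   7   8   9  10  11  12  13
  0   0   0   0   0   0   0   0   0   0   0   0   0   0   0
  1   0   2   2   2   2   2   2   2   2   2   2   2   2   2
  2   0   2   2   2   2   2   2   2   2   5   7   7   7   7
  3   0   2   2   2   2   2   2   2   8  10  10  10  10  10
  4   0   2   2   2  12  14  14  14  14  14  14  14  20  22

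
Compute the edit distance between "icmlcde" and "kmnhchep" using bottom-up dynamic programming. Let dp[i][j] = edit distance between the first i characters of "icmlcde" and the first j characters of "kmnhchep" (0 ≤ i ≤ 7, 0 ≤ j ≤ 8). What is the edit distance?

   ''  k  m  n  h  c  h  e  p
''  0  1  2  3  4  5  6  7  8
 i  1  1  2  3  4  5  6  7  8
 c  2  2  2  3  4  4  5  6  7
 m  3  3  2  3  4  5  5  6  7
 l  4  4  3  3  4  5  6  6  7
 c  5  5  4  4  4  4  5  6  7
 d  6  6  5  5  5  5  5  6  7
 e  7  7  6  6  6  6  6  5  6

6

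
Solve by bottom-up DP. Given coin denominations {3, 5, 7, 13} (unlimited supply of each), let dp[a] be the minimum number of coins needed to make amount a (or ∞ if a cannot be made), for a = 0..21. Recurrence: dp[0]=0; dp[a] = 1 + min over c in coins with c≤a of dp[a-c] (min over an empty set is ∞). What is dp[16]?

2

 a  0  1  2  3  4  5  6  7  8  9 10 11 12 13 14 15 16 17 18 19 20 21
dp  0  -  -  1  -  1  2  1  2  3  2  3  2  1  2  3  2  3  2  3  2  3
(- denotes ∞ / unreachable)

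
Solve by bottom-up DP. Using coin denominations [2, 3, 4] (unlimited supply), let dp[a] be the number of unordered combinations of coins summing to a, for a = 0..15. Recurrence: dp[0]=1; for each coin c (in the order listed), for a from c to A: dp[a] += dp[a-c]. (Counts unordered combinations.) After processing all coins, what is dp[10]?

5

after  coin     0     1     2     3     4     5     6     7     8     9    10    11    12    13    14    15
          2     1     0     1     0     1     0     1     0     1     0     1     0     1     0     1     0
          3     1     0     1     1     1     1     2     1     2     2     2     2     3     2     3     3
          4     1     0     1     1     2     1     3     2     4     3     5     4     7     5     8     7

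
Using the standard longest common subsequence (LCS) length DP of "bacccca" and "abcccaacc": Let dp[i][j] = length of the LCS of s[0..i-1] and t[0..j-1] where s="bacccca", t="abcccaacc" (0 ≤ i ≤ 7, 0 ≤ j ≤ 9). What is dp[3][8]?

   ''  a  b  c  c  c  a  a  c  c
''  0  0  0  0  0  0  0  0  0  0
 b  0  0  1  1  1  1  1  1  1  1
 a  0  1  1  1  1  1  2  2  2  2
 c  0  1  1  2  2  2  2  2  3  3
 c  0  1  1  2  3  3  3  3  3  4
 c  0  1  1  2  3  4  4  4  4  4
 c  0  1  1  2  3  4  4  4  5  5
 a  0  1  1  2  3  4  5  5  5  5

3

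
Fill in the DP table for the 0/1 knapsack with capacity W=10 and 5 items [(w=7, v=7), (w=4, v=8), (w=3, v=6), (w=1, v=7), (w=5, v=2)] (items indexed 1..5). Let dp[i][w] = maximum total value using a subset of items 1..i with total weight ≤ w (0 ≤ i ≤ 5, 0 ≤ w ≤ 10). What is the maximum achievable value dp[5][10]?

21

i\w   0   1   2   3   4   5   6   7   8   9  10
  0   0   0   0   0   0   0   0   0   0   0   0
  1   0   0   0   0   0   0   0   7   7   7   7
  2   0   0   0   0   8   8   8   8   8   8   8
  3   0   0   0   6   8   8   8  14  14  14  14
  4   0   7   7   7  13  15  15  15  21  21  21
  5   0   7   7   7  13  15  15  15  21  21  21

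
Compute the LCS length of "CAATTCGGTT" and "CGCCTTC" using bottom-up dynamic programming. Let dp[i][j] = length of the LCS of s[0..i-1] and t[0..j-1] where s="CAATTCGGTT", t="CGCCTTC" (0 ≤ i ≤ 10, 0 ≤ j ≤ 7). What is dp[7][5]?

2

   ''  C  G  C  C  T  T  C
''  0  0  0  0  0  0  0  0
 C  0  1  1  1  1  1  1  1
 A  0  1  1  1  1  1  1  1
 A  0  1  1  1  1  1  1  1
 T  0  1  1  1  1  2  2  2
 T  0  1  1  1  1  2  3  3
 C  0  1  1  2  2  2  3  4
 G  0  1  2  2  2  2  3  4
 G  0  1  2  2  2  2  3  4
 T  0  1  2  2  2  3  3  4
 T  0  1  2  2  2  3  4  4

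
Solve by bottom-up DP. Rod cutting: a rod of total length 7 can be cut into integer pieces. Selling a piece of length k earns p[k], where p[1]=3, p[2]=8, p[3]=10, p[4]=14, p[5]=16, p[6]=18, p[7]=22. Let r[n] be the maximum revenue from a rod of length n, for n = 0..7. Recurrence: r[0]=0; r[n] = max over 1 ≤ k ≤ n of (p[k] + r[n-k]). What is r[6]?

24

   n    0    1    2    3    4    5    6    7
r[n]    0    3    8   11   16   19   24   27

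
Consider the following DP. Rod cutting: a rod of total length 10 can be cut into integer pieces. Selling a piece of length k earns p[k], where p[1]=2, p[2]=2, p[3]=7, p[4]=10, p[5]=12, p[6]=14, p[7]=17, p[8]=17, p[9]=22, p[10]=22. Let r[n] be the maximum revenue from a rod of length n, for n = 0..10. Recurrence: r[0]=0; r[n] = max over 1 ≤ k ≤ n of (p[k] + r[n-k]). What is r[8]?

   n    0    1    2    3    4    5    6    7    8    9   10
r[n]    0    2    4    7   10   12   14   17   20   22   24

20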